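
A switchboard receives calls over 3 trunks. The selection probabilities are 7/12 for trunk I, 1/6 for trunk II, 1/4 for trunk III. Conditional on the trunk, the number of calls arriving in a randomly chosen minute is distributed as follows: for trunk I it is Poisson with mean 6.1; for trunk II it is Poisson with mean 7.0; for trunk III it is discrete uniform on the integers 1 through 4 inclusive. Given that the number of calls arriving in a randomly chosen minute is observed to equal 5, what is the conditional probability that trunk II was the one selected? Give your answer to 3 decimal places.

0.188

Likelihoods P(X=5 | ·): I: 0.15786; II: 0.127717; III: 0.
Posterior ∝ prior × likelihood. Numerator for II: 0.166667·0.127717 = 0.0212861.
Normalizing constant: 0.583333·0.15786 + 0.166667·0.127717 + 0.25·0 = 0.113371.
P(II | observation) = 0.0212861 / 0.113371 = 0.187756.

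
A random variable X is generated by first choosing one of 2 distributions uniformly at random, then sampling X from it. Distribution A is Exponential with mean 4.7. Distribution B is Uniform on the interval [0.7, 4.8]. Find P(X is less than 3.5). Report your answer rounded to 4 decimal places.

Conditional on each component, P(X < 3.5): A: 0.525114; B: 0.682927.
By total probability, P(X < 3.5) = 0.5·0.525114 + 0.5·0.682927 = 0.60402.

0.6040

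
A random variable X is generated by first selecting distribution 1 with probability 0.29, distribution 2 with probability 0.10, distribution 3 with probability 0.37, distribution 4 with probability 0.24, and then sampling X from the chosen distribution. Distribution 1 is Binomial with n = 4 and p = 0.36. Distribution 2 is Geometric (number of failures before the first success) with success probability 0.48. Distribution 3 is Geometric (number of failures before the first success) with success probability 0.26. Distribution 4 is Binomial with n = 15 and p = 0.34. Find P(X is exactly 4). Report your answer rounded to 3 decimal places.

Conditional on each component, P(X = 4): 1: 0.0167962; 2: 0.0350958; 3: 0.0779651; 4: 0.188813.
By total probability, P(X = 4) = 0.29·0.0167962 + 0.1·0.0350958 + 0.37·0.0779651 + 0.24·0.188813 = 0.0825426.

0.083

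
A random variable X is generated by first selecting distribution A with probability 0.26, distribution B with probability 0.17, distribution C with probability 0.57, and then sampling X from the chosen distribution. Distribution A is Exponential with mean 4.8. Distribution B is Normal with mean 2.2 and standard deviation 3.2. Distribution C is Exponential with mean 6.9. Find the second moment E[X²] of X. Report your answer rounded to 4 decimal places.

For each component E[X²] = Var + (mean)², giving A: 46.08; B: 15.08; C: 95.22.
Overall E[X²] = 0.26·46.08 + 0.17·15.08 + 0.57·95.22 = 68.8198.

68.8198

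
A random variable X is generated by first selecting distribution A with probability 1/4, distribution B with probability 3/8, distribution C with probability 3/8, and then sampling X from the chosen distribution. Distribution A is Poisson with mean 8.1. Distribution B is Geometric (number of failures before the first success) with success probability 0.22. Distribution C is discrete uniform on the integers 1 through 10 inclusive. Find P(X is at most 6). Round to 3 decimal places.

0.609

Conditional on each component, P(X ≤ 6): A: 0.301314; B: 0.824344; C: 0.6.
By total probability, P(X ≤ 6) = 0.25·0.301314 + 0.375·0.824344 + 0.375·0.6 = 0.609458.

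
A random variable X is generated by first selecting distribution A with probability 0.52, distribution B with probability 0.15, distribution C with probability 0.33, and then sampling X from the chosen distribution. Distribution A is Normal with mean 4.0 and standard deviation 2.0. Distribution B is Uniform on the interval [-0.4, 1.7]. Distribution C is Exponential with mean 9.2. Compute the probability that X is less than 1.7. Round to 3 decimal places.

0.271

Conditional on each component, P(X < 1.7): A: 0.125072; B: 1; C: 0.168715.
By total probability, P(X < 1.7) = 0.52·0.125072 + 0.15·1 + 0.33·0.168715 = 0.270713.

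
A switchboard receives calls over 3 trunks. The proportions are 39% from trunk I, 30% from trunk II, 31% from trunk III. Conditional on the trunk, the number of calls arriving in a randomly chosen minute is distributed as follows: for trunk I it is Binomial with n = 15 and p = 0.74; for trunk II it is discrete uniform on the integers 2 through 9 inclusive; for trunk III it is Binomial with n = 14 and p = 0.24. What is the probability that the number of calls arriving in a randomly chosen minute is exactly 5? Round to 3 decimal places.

0.080

Conditional on each trunk, P(X = 5): I: 0.000940692; II: 0.125; III: 0.134847.
By total probability, P(X = 5) = 0.39·0.000940692 + 0.3·0.125 + 0.31·0.134847 = 0.0796696.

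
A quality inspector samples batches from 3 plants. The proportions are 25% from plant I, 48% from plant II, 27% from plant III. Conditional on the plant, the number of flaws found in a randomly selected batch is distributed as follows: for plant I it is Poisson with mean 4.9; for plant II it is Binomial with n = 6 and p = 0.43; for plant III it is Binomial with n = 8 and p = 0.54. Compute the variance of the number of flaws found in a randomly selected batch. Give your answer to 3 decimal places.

Per component, I: μ=4.9, E[X²]=28.91; II: μ=2.58, E[X²]=8.127; III: μ=4.32, E[X²]=20.6496.
E[X] = 0.25·4.9 + 0.48·2.58 + 0.27·4.32 = 3.6298.
E[X²] = 0.25·28.91 + 0.48·8.127 + 0.27·20.6496 = 16.7039.
Var(X) = E[X²] − (E[X])² = 16.7039 − 13.1754 = 3.5284.

3.528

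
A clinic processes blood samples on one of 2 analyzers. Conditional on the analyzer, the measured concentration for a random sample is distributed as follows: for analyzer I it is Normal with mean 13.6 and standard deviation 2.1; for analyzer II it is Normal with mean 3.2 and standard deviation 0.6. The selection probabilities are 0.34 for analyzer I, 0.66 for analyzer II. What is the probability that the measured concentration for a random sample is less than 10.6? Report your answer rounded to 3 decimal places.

0.686

Conditional on each analyzer, P(X < 10.6): I: 0.0765637; II: 1.
By total probability, P(X < 10.6) = 0.34·0.0765637 + 0.66·1 = 0.686032.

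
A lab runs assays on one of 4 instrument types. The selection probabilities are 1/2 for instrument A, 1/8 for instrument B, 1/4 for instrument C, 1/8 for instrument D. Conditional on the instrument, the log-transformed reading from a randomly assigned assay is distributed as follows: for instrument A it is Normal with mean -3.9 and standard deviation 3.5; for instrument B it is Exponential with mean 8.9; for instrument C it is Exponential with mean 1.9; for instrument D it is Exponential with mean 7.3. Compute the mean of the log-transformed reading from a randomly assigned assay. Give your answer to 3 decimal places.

0.550

Component means — A: -3.9; B: 8.9; C: 1.9; D: 7.3.
E[X] = 0.5·-3.9 + 0.125·8.9 + 0.25·1.9 + 0.125·7.3 = 0.55.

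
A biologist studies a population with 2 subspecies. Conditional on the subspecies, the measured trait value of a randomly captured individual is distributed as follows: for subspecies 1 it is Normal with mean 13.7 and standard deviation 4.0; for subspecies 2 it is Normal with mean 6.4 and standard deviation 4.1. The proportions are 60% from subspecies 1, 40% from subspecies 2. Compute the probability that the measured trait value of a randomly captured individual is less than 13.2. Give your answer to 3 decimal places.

0.651

Conditional on each subspecies, P(X < 13.2): 1: 0.450262; 2: 0.951395.
By total probability, P(X < 13.2) = 0.6·0.450262 + 0.4·0.951395 = 0.650715.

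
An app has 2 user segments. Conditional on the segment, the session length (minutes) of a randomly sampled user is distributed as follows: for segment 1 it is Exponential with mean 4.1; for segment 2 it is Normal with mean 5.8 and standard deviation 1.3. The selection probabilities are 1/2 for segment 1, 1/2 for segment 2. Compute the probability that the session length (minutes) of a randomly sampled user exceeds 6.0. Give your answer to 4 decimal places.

0.3352

Conditional on each segment, P(X > 6.0): 1: 0.231445; 2: 0.438866.
By total probability, P(X > 6.0) = 0.5·0.231445 + 0.5·0.438866 = 0.335155.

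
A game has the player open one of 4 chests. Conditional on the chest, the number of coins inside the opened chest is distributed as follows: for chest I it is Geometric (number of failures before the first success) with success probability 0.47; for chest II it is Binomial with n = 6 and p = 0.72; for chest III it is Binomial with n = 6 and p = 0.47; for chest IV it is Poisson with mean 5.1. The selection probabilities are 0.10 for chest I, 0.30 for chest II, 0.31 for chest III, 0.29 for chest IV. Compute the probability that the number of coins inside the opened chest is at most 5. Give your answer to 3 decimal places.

Conditional on each chest, P(X ≤ 5): I: 0.977836; II: 0.860686; III: 0.989221; IV: 0.59842.
By total probability, P(X ≤ 5) = 0.1·0.977836 + 0.3·0.860686 + 0.31·0.989221 + 0.29·0.59842 = 0.83619.

0.836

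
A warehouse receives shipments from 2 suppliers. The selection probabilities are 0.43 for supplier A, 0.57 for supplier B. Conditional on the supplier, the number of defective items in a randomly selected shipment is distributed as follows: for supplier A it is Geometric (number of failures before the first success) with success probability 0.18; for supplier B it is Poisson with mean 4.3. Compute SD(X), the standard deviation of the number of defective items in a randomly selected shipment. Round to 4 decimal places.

Per component, A: μ=4.55556, E[X²]=46.0617; B: μ=4.3, E[X²]=22.79.
E[X] = 0.43·4.55556 + 0.57·4.3 = 4.40989.
E[X²] = 0.43·46.0617 + 0.57·22.79 = 32.7968.
Var(X) = E[X²] − (E[X])² = 32.7968 − 19.4471 = 13.3497.
SD(X) = √13.3497 = 3.65373.

3.6537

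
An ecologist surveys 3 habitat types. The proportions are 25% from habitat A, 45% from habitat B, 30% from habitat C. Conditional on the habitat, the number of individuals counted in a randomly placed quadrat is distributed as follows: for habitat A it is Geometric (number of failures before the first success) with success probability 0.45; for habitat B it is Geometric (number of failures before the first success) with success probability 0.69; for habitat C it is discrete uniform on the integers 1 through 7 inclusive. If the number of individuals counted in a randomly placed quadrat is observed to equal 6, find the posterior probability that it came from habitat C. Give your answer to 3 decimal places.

Likelihoods P(X=6 | ·): A: 0.0124563; B: 0.000612378; C: 0.142857.
Posterior ∝ prior × likelihood. Numerator for C: 0.3·0.142857 = 0.0428571.
Normalizing constant: 0.25·0.0124563 + 0.45·0.000612378 + 0.3·0.142857 = 0.0462468.
P(C | observation) = 0.0428571 / 0.0462468 = 0.926705.

0.927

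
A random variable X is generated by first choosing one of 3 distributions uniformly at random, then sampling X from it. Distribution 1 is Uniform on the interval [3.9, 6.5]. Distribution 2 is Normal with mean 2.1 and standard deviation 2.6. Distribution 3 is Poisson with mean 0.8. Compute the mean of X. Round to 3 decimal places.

2.700

Component means — 1: 5.2; 2: 2.1; 3: 0.8.
E[X] = 0.333333·5.2 + 0.333333·2.1 + 0.333333·0.8 = 2.7.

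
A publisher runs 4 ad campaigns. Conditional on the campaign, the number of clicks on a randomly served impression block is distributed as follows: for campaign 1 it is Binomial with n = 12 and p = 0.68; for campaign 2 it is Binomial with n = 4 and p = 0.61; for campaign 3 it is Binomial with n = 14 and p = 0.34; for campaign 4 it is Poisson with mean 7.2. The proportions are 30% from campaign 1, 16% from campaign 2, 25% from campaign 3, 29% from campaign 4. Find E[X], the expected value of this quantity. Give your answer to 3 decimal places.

6.116

Component means — 1: 8.16; 2: 2.44; 3: 4.76; 4: 7.2.
E[X] = 0.3·8.16 + 0.16·2.44 + 0.25·4.76 + 0.29·7.2 = 6.1164.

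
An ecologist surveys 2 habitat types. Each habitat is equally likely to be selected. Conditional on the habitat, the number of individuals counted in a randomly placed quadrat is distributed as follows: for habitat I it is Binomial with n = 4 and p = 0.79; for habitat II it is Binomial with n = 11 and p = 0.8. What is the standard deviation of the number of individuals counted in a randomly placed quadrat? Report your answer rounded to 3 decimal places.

Per component, I: μ=3.16, E[X²]=10.6492; II: μ=8.8, E[X²]=79.2.
E[X] = 0.5·3.16 + 0.5·8.8 = 5.98.
E[X²] = 0.5·10.6492 + 0.5·79.2 = 44.9246.
Var(X) = E[X²] − (E[X])² = 44.9246 − 35.7604 = 9.1642.
SD(X) = √9.1642 = 3.02724.

3.027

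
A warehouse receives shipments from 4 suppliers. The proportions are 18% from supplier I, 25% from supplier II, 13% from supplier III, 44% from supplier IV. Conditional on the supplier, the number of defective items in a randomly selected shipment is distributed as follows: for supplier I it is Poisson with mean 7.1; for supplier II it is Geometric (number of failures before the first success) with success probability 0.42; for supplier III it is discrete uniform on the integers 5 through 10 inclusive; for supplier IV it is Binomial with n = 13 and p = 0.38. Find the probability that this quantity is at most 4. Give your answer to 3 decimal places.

0.444

Conditional on each supplier, P(X ≤ 4): I: 0.164063; II: 0.934364; III: 0; IV: 0.410083.
By total probability, P(X ≤ 4) = 0.18·0.164063 + 0.25·0.934364 + 0.13·0 + 0.44·0.410083 = 0.443559.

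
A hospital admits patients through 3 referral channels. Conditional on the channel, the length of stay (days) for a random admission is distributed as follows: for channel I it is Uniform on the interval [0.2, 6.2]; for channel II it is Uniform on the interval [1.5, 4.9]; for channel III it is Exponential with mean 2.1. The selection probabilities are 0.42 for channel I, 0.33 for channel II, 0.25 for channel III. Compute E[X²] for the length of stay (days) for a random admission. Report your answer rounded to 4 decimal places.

For each component E[X²] = Var + (mean)², giving I: 13.24; II: 11.2033; III: 8.82.
Overall E[X²] = 0.42·13.24 + 0.33·11.2033 + 0.25·8.82 = 11.4629.

11.4629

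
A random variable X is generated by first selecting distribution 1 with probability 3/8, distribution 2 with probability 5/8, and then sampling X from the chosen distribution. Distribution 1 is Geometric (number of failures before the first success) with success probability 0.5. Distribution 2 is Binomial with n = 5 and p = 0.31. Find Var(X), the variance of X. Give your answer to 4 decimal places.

Per component, 1: μ=1, E[X²]=3; 2: μ=1.55, E[X²]=3.472.
E[X] = 0.375·1 + 0.625·1.55 = 1.34375.
E[X²] = 0.375·3 + 0.625·3.472 = 3.295.
Var(X) = E[X²] − (E[X])² = 3.295 − 1.80566 = 1.48934.

1.4893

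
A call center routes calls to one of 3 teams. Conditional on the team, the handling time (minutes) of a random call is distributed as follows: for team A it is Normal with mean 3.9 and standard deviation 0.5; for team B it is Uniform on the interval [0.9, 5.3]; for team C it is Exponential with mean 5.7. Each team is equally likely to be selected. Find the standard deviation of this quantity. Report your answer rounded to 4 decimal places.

Per component, A: μ=3.9, E[X²]=15.46; B: μ=3.1, E[X²]=11.2233; C: μ=5.7, E[X²]=64.98.
E[X] = 0.333333·3.9 + 0.333333·3.1 + 0.333333·5.7 = 4.23333.
E[X²] = 0.333333·15.46 + 0.333333·11.2233 + 0.333333·64.98 = 30.5544.
Var(X) = E[X²] − (E[X])² = 30.5544 − 17.9211 = 12.6333.
SD(X) = √12.6333 = 3.55434.

3.5543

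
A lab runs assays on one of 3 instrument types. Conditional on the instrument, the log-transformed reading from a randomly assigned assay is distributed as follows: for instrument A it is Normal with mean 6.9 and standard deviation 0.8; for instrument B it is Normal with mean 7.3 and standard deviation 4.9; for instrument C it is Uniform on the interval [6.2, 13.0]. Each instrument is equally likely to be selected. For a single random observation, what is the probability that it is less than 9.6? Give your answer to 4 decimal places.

Conditional on each instrument, P(X < 9.6): A: 0.999631; B: 0.680604; C: 0.5.
By total probability, P(X < 9.6) = 0.333333·0.999631 + 0.333333·0.680604 + 0.333333·0.5 = 0.726745.

0.7267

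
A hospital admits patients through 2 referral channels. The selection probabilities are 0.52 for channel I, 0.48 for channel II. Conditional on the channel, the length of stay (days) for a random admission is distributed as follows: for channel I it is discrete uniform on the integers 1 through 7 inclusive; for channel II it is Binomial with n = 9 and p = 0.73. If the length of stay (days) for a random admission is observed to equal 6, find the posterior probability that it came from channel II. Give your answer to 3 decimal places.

Likelihoods P(X=6 | ·): I: 0.142857; II: 0.250212.
Posterior ∝ prior × likelihood. Numerator for II: 0.48·0.250212 = 0.120102.
Normalizing constant: 0.52·0.142857 + 0.48·0.250212 = 0.194387.
P(II | observation) = 0.120102 / 0.194387 = 0.617847.

0.618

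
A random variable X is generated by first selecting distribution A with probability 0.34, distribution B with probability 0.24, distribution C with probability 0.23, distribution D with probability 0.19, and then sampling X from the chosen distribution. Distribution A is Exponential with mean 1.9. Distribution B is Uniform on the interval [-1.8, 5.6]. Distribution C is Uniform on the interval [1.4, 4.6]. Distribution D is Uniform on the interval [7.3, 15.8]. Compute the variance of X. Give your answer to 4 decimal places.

Per component, A: μ=1.9, E[X²]=7.22; B: μ=1.9, E[X²]=8.17333; C: μ=3, E[X²]=9.85333; D: μ=11.55, E[X²]=139.423.
E[X] = 0.34·1.9 + 0.24·1.9 + 0.23·3 + 0.19·11.55 = 3.9865.
E[X²] = 0.34·7.22 + 0.24·8.17333 + 0.23·9.85333 + 0.19·139.423 = 33.1731.
Var(X) = E[X²] − (E[X])² = 33.1731 − 15.8922 = 17.2809.

17.2809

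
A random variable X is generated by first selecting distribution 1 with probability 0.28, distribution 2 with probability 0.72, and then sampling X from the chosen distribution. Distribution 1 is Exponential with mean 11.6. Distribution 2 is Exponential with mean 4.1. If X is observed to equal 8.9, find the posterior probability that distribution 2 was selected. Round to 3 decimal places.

Likelihoods f(8.9 | ·): 1: 0.0400252; 2: 0.0278278.
Posterior ∝ prior × likelihood. Numerator for 2: 0.72·0.0278278 = 0.020036.
Normalizing constant: 0.28·0.0400252 + 0.72·0.0278278 = 0.0312431.
P(2 | observation) = 0.020036 / 0.0312431 = 0.641295.

0.641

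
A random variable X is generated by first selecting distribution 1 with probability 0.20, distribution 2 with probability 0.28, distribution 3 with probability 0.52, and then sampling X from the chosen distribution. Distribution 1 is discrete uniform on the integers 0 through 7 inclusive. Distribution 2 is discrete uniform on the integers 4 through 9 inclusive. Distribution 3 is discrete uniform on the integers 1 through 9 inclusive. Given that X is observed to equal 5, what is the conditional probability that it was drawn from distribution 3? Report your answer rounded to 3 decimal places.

0.446

Likelihoods P(X=5 | ·): 1: 0.125; 2: 0.166667; 3: 0.111111.
Posterior ∝ prior × likelihood. Numerator for 3: 0.52·0.111111 = 0.0577778.
Normalizing constant: 0.2·0.125 + 0.28·0.166667 + 0.52·0.111111 = 0.129444.
P(3 | observation) = 0.0577778 / 0.129444 = 0.446352.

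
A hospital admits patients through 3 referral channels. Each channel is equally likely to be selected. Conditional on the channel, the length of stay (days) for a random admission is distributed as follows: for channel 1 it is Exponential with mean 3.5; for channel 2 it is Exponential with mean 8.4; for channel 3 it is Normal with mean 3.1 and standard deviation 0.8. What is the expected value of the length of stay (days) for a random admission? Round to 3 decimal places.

5.000

Component means — 1: 3.5; 2: 8.4; 3: 3.1.
E[X] = 0.333333·3.5 + 0.333333·8.4 + 0.333333·3.1 = 5.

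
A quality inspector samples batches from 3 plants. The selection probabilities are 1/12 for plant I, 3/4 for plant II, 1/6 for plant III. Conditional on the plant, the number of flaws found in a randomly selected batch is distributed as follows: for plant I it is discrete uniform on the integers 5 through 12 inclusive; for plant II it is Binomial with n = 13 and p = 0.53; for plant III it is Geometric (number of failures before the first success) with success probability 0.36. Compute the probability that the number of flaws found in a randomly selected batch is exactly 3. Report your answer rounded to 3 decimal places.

Conditional on each plant, P(X = 3): I: 0; II: 0.0223961; III: 0.0943718.
By total probability, P(X = 3) = 0.0833333·0 + 0.75·0.0223961 + 0.166667·0.0943718 = 0.0325257.

0.033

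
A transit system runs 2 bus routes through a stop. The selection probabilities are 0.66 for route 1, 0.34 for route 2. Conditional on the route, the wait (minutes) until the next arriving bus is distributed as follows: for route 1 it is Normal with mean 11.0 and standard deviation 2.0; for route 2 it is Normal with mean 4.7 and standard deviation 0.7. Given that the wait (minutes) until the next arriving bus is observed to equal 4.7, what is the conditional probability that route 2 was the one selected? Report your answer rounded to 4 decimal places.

Likelihoods f(4.7 | ·): 1: 0.00139713; 2: 0.569918.
Posterior ∝ prior × likelihood. Numerator for 2: 0.34·0.569918 = 0.193772.
Normalizing constant: 0.66·0.00139713 + 0.34·0.569918 = 0.194694.
P(2 | observation) = 0.193772 / 0.194694 = 0.995264.

0.9953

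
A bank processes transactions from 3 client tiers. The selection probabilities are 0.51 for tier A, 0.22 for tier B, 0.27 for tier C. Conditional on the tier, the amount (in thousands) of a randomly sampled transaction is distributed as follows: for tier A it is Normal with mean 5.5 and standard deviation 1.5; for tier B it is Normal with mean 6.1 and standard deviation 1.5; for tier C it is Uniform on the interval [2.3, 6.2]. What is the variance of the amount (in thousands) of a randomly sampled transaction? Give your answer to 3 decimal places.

Per component, A: μ=5.5, E[X²]=32.5; B: μ=6.1, E[X²]=39.46; C: μ=4.25, E[X²]=19.33.
E[X] = 0.51·5.5 + 0.22·6.1 + 0.27·4.25 = 5.2945.
E[X²] = 0.51·32.5 + 0.22·39.46 + 0.27·19.33 = 30.4753.
Var(X) = E[X²] − (E[X])² = 30.4753 − 28.0317 = 2.44357.

2.444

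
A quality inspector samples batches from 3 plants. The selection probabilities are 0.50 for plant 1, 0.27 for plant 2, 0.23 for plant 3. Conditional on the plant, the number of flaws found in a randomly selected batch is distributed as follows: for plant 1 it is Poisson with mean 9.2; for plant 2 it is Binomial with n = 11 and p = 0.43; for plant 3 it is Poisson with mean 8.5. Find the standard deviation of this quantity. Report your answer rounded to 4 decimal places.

3.3044

Per component, 1: μ=9.2, E[X²]=93.84; 2: μ=4.73, E[X²]=25.069; 3: μ=8.5, E[X²]=80.75.
E[X] = 0.5·9.2 + 0.27·4.73 + 0.23·8.5 = 7.8321.
E[X²] = 0.5·93.84 + 0.27·25.069 + 0.23·80.75 = 72.2611.
Var(X) = E[X²] − (E[X])² = 72.2611 − 61.3418 = 10.9193.
SD(X) = √10.9193 = 3.30444.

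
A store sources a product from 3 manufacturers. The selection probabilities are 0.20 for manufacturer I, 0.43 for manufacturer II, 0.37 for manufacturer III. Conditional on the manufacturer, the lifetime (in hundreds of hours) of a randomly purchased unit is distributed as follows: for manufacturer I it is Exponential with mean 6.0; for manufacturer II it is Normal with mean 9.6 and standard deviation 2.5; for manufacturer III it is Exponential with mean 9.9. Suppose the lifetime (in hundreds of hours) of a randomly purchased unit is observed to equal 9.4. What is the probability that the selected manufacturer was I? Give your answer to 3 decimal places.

0.077

Likelihoods f(9.4 | ·): I: 0.03479; II: 0.159067; III: 0.0390845.
Posterior ∝ prior × likelihood. Numerator for I: 0.2·0.03479 = 0.00695799.
Normalizing constant: 0.2·0.03479 + 0.43·0.159067 + 0.37·0.0390845 = 0.0898181.
P(I | observation) = 0.00695799 / 0.0898181 = 0.0774676.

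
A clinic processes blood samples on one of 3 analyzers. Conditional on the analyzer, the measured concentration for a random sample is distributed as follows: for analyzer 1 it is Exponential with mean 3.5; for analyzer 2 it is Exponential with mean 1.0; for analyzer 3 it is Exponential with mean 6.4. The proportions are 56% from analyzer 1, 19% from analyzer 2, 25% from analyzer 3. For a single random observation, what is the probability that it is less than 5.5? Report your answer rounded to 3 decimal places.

Conditional on each analyzer, P(X < 5.5): 1: 0.792252; 2: 0.995913; 3: 0.576573.
By total probability, P(X < 5.5) = 0.56·0.792252 + 0.19·0.995913 + 0.25·0.576573 = 0.777028.

0.777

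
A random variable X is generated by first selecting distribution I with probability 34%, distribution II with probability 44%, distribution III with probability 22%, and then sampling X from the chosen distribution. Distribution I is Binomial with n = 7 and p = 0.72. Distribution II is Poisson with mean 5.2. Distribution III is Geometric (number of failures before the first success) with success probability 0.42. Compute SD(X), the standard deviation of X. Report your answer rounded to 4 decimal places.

2.4307

Per component, I: μ=5.04, E[X²]=26.8128; II: μ=5.2, E[X²]=32.24; III: μ=1.38095, E[X²]=5.19501.
E[X] = 0.34·5.04 + 0.44·5.2 + 0.22·1.38095 = 4.30541.
E[X²] = 0.34·26.8128 + 0.44·32.24 + 0.22·5.19501 = 24.4449.
Var(X) = E[X²] − (E[X])² = 24.4449 − 18.5366 = 5.9083.
SD(X) = √5.9083 = 2.4307.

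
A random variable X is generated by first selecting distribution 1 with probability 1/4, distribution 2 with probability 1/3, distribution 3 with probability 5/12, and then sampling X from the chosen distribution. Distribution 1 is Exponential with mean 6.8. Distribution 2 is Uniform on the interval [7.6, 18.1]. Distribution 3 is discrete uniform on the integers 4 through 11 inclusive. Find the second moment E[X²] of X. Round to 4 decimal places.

For each component E[X²] = Var + (mean)², giving 1: 92.48; 2: 174.31; 3: 61.5.
Overall E[X²] = 0.25·92.48 + 0.333333·174.31 + 0.416667·61.5 = 106.848.

106.8483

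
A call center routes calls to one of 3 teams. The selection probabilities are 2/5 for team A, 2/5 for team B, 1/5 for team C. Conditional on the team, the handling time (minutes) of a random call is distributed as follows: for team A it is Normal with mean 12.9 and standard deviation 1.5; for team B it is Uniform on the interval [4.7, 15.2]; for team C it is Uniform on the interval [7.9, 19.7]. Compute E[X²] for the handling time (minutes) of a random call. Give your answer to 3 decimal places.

151.149

For each component E[X²] = Var + (mean)², giving A: 168.66; B: 108.19; C: 202.043.
Overall E[X²] = 0.4·168.66 + 0.4·108.19 + 0.2·202.043 = 151.149.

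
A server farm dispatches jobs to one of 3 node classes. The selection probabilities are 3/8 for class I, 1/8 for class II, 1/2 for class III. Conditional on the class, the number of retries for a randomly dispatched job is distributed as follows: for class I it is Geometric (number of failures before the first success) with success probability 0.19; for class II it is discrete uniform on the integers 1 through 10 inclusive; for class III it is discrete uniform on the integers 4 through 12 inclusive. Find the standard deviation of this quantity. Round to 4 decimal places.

3.9824

Per component, I: μ=4.26316, E[X²]=40.6122; II: μ=5.5, E[X²]=38.5; III: μ=8, E[X²]=70.6667.
E[X] = 0.375·4.26316 + 0.125·5.5 + 0.5·8 = 6.28618.
E[X²] = 0.375·40.6122 + 0.125·38.5 + 0.5·70.6667 = 55.3754.
Var(X) = E[X²] − (E[X])² = 55.3754 − 39.5161 = 15.8593.
SD(X) = √15.8593 = 3.98237.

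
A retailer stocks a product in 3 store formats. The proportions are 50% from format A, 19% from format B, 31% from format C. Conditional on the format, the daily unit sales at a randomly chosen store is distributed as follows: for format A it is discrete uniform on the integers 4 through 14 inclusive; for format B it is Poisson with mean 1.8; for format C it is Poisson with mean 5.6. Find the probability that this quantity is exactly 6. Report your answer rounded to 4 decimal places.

Conditional on each format, P(X = 6): A: 0.0909091; B: 0.00780859; C: 0.158397.
By total probability, P(X = 6) = 0.5·0.0909091 + 0.19·0.00780859 + 0.31·0.158397 = 0.0960412.

0.0960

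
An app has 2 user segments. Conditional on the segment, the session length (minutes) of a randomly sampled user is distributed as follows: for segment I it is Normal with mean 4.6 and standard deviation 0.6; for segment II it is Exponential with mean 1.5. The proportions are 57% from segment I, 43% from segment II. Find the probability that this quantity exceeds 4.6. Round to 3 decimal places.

Conditional on each segment, P(X > 4.6): I: 0.5; II: 0.0465762.
By total probability, P(X > 4.6) = 0.57·0.5 + 0.43·0.0465762 = 0.305028.

0.305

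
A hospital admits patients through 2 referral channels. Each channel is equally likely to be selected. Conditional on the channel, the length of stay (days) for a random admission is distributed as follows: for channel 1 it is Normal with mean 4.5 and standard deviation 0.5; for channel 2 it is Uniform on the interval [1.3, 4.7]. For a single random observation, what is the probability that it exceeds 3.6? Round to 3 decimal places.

Conditional on each channel, P(X > 3.6): 1: 0.96407; 2: 0.323529.
By total probability, P(X > 3.6) = 0.5·0.96407 + 0.5·0.323529 = 0.6438.

0.644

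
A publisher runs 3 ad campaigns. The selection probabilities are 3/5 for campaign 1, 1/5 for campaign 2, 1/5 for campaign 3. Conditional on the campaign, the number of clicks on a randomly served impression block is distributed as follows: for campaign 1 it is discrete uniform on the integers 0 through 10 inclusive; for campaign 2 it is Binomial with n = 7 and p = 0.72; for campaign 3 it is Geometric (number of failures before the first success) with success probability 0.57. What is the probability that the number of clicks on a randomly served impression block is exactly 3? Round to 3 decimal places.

0.080

Conditional on each campaign, P(X = 3): 1: 0.0909091; 2: 0.0802967; 3: 0.045319.
By total probability, P(X = 3) = 0.6·0.0909091 + 0.2·0.0802967 + 0.2·0.045319 = 0.0796686.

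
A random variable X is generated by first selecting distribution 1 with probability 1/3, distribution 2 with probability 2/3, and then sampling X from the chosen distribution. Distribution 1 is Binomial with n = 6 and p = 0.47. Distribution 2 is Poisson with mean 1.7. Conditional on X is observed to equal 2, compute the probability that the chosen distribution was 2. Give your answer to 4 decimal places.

0.6688

Likelihoods P(X=2 | ·): 1: 0.261451; 2: 0.263978.
Posterior ∝ prior × likelihood. Numerator for 2: 0.666667·0.263978 = 0.175985.
Normalizing constant: 0.333333·0.261451 + 0.666667·0.263978 = 0.263135.
P(2 | observation) = 0.175985 / 0.263135 = 0.6688.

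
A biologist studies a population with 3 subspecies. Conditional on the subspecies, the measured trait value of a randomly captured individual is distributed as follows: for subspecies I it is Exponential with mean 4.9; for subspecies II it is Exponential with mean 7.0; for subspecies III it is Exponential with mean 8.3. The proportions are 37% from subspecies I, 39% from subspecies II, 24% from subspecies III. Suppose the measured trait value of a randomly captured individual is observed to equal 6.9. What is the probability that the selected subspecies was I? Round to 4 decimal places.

Likelihoods f(6.9 | ·): I: 0.0499168; II: 0.0533104; III: 0.0524665.
Posterior ∝ prior × likelihood. Numerator for I: 0.37·0.0499168 = 0.0184692.
Normalizing constant: 0.37·0.0499168 + 0.39·0.0533104 + 0.24·0.0524665 = 0.0518522.
P(I | observation) = 0.0184692 / 0.0518522 = 0.356189.

0.3562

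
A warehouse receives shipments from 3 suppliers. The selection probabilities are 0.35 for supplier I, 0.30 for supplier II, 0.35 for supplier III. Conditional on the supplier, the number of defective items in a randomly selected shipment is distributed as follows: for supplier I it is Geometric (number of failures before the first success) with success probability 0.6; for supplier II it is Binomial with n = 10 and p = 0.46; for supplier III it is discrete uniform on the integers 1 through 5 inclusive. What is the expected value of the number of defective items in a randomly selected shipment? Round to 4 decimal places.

2.6633

Component means — I: 0.666667; II: 4.6; III: 3.
E[X] = 0.35·0.666667 + 0.3·4.6 + 0.35·3 = 2.66333.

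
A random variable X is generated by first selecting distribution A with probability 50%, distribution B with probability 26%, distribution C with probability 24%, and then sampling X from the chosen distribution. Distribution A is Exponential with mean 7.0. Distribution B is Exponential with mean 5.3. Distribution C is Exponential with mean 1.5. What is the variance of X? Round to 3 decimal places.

Per component, A: μ=7, E[X²]=98; B: μ=5.3, E[X²]=56.18; C: μ=1.5, E[X²]=4.5.
E[X] = 0.5·7 + 0.26·5.3 + 0.24·1.5 = 5.238.
E[X²] = 0.5·98 + 0.26·56.18 + 0.24·4.5 = 64.6868.
Var(X) = E[X²] − (E[X])² = 64.6868 − 27.4366 = 37.2502.

37.250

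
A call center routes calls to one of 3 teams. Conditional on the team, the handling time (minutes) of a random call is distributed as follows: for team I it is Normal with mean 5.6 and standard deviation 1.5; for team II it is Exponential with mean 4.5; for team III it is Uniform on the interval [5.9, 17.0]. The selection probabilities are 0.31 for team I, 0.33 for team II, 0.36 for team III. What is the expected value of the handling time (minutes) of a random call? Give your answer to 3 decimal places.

7.343

Component means — I: 5.6; II: 4.5; III: 11.45.
E[X] = 0.31·5.6 + 0.33·4.5 + 0.36·11.45 = 7.343.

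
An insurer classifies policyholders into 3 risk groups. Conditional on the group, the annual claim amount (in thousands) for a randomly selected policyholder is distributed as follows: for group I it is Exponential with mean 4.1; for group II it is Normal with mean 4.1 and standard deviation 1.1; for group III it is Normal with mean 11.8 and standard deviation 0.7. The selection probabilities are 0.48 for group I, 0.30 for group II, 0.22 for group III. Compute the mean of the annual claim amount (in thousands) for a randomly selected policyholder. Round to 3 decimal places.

5.794

Component means — I: 4.1; II: 4.1; III: 11.8.
E[X] = 0.48·4.1 + 0.3·4.1 + 0.22·11.8 = 5.794.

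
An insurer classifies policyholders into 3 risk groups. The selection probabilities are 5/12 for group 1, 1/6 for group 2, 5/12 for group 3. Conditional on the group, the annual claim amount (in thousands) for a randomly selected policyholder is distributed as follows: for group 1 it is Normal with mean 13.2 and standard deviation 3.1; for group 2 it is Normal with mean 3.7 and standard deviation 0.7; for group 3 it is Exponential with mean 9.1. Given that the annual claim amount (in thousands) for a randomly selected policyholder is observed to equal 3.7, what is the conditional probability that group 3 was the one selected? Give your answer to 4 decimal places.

0.2421

Likelihoods f(3.7 | ·): 1: 0.00117561; 2: 0.569918; 3: 0.0731775.
Posterior ∝ prior × likelihood. Numerator for 3: 0.416667·0.0731775 = 0.0304906.
Normalizing constant: 0.416667·0.00117561 + 0.166667·0.569918 + 0.416667·0.0731775 = 0.125967.
P(3 | observation) = 0.0304906 / 0.125967 = 0.242053.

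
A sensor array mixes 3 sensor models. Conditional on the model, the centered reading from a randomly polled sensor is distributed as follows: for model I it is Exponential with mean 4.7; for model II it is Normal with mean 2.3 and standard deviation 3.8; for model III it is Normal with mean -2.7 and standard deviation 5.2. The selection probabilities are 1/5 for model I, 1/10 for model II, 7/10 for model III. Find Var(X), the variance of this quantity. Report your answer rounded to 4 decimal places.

34.3216

Per component, I: μ=4.7, E[X²]=44.18; II: μ=2.3, E[X²]=19.73; III: μ=-2.7, E[X²]=34.33.
E[X] = 0.2·4.7 + 0.1·2.3 + 0.7·-2.7 = -0.72.
E[X²] = 0.2·44.18 + 0.1·19.73 + 0.7·34.33 = 34.84.
Var(X) = E[X²] − (E[X])² = 34.84 − 0.5184 = 34.3216.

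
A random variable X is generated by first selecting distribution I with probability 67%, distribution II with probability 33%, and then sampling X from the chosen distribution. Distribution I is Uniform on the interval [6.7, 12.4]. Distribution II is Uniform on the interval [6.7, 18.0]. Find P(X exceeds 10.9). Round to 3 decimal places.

0.384

Conditional on each component, P(X > 10.9): I: 0.263158; II: 0.628319.
By total probability, P(X > 10.9) = 0.67·0.263158 + 0.33·0.628319 = 0.383661.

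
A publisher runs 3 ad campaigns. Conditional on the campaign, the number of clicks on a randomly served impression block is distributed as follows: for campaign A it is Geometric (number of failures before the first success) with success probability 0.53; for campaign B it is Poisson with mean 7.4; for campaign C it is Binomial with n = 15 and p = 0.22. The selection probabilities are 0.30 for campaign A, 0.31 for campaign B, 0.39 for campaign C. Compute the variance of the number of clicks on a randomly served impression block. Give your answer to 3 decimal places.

Per component, A: μ=0.886792, E[X²]=2.45959; B: μ=7.4, E[X²]=62.16; C: μ=3.3, E[X²]=13.464.
E[X] = 0.3·0.886792 + 0.31·7.4 + 0.39·3.3 = 3.84704.
E[X²] = 0.3·2.45959 + 0.31·62.16 + 0.39·13.464 = 25.2584.
Var(X) = E[X²] − (E[X])² = 25.2584 − 14.7997 = 10.4587.

10.459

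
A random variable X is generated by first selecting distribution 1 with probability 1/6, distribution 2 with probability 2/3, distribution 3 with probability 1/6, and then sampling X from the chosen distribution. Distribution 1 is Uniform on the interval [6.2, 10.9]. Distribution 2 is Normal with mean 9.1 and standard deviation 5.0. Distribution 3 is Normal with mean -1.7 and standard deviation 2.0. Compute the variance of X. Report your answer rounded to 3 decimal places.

33.552

Per component, 1: μ=8.55, E[X²]=74.9433; 2: μ=9.1, E[X²]=107.81; 3: μ=-1.7, E[X²]=6.89.
E[X] = 0.166667·8.55 + 0.666667·9.1 + 0.166667·-1.7 = 7.20833.
E[X²] = 0.166667·74.9433 + 0.666667·107.81 + 0.166667·6.89 = 85.5122.
Var(X) = E[X²] − (E[X])² = 85.5122 − 51.9601 = 33.5522.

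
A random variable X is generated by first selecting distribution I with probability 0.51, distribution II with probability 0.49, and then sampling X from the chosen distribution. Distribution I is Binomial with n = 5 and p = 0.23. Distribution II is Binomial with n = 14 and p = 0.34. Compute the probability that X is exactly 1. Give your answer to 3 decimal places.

0.217

Conditional on each component, P(X = 1): I: 0.40426; II: 0.0214624.
By total probability, P(X = 1) = 0.51·0.40426 + 0.49·0.0214624 = 0.216689.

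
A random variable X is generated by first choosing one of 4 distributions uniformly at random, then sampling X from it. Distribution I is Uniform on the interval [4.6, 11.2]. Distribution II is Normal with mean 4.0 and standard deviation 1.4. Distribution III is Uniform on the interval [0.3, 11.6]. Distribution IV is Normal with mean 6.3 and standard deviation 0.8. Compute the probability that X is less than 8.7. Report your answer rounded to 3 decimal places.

Conditional on each component, P(X < 8.7): I: 0.621212; II: 0.999606; III: 0.743363; IV: 0.99865.
By total probability, P(X < 8.7) = 0.25·0.621212 + 0.25·0.999606 + 0.25·0.743363 + 0.25·0.99865 = 0.840708.

0.841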